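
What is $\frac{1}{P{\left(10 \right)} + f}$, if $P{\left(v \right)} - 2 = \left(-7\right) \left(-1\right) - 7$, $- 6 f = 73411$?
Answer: $- \frac{6}{73399} \approx -8.1745 \cdot 10^{-5}$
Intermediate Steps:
$f = - \frac{73411}{6}$ ($f = \left(- \frac{1}{6}\right) 73411 = - \frac{73411}{6} \approx -12235.0$)
$P{\left(v \right)} = 2$ ($P{\left(v \right)} = 2 - 0 = 2 + \left(7 - 7\right) = 2 + 0 = 2$)
$\frac{1}{P{\left(10 \right)} + f} = \frac{1}{2 - \frac{73411}{6}} = \frac{1}{- \frac{73399}{6}} = - \frac{6}{73399}$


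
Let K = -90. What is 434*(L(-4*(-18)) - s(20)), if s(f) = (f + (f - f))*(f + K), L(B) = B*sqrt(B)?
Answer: 607600 + 187488*sqrt(2) ≈ 8.7275e+5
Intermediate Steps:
L(B) = B**(3/2)
s(f) = f*(-90 + f) (s(f) = (f + (f - f))*(f - 90) = (f + 0)*(-90 + f) = f*(-90 + f))
434*(L(-4*(-18)) - s(20)) = 434*((-4*(-18))**(3/2) - 20*(-90 + 20)) = 434*(72**(3/2) - 20*(-70)) = 434*(432*sqrt(2) - 1*(-1400)) = 434*(432*sqrt(2) + 1400) = 434*(1400 + 432*sqrt(2)) = 607600 + 187488*sqrt(2)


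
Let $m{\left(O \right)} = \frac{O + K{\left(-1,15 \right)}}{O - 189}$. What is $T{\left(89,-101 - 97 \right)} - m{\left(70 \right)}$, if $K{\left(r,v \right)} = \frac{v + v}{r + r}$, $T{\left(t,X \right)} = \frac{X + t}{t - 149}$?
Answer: $\frac{16271}{7140} \approx 2.2789$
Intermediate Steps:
$T{\left(t,X \right)} = \frac{X + t}{-149 + t}$
$K{\left(r,v \right)} = \frac{v}{r}$ ($K{\left(r,v \right)} = \frac{2 v}{2 r} = 2 v \frac{1}{2 r} = \frac{v}{r}$)
$m{\left(O \right)} = \frac{-15 + O}{-189 + O}$ ($m{\left(O \right)} = \frac{O + \frac{15}{-1}}{O - 189} = \frac{O + 15 \left(-1\right)}{-189 + O} = \frac{O - 15}{-189 + O} = \frac{-15 + O}{-189 + O}$)
$T{\left(89,-101 - 97 \right)} - m{\left(70 \right)} = \frac{\left(-101 - 97\right) + 89}{-149 + 89} - \frac{-15 + 70}{-189 + 70} = \frac{-198 + 89}{-60} - \frac{1}{-119} \cdot 55 = \left(- \frac{1}{60}\right) \left(-109\right) - \left(- \frac{1}{119}\right) 55 = \frac{109}{60} - - \frac{55}{119} = \frac{109}{60} + \frac{55}{119} = \frac{16271}{7140}$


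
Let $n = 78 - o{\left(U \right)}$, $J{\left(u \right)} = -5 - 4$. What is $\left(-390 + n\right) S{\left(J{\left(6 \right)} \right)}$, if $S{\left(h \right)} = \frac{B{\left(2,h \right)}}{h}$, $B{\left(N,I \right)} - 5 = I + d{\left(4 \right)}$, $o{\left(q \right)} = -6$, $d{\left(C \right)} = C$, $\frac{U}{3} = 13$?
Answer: $0$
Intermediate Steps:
$U = 39$ ($U = 3 \cdot 13 = 39$)
$J{\left(u \right)} = -9$
$B{\left(N,I \right)} = 9 + I$ ($B{\left(N,I \right)} = 5 + \left(I + 4\right) = 5 + \left(4 + I\right) = 9 + I$)
$n = 84$ ($n = 78 - -6 = 78 + 6 = 84$)
$S{\left(h \right)} = \frac{9 + h}{h}$
$\left(-390 + n\right) S{\left(J{\left(6 \right)} \right)} = \left(-390 + 84\right) \frac{9 - 9}{-9} = - 306 \left(\left(- \frac{1}{9}\right) 0\right) = \left(-306\right) 0 = 0$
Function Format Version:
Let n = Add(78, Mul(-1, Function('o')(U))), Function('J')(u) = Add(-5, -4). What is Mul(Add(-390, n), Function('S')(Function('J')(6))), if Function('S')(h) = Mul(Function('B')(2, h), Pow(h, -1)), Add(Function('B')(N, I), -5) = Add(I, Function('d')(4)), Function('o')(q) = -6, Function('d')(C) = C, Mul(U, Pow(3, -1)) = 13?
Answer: 0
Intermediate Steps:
U = 39 (U = Mul(3, 13) = 39)
Function('J')(u) = -9
Function('B')(N, I) = Add(9, I) (Function('B')(N, I) = Add(5, Add(I, 4)) = Add(5, Add(4, I)) = Add(9, I))
n = 84 (n = Add(78, Mul(-1, -6)) = Add(78, 6) = 84)
Function('S')(h) = Mul(Pow(h, -1), Add(9, h)) (Function('S')(h) = Mul(Add(9, h), Pow(h, -1)) = Mul(Pow(h, -1), Add(9, h)))
Mul(Add(-390, n), Function('S')(Function('J')(6))) = Mul(Add(-390, 84), Mul(Pow(-9, -1), Add(9, -9))) = Mul(-306, Mul(Rational(-1, 9), 0)) = Mul(-306, 0) = 0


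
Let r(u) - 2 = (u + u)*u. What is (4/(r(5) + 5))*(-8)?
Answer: -32/57 ≈ -0.56140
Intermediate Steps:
r(u) = 2 + 2*u**2 (r(u) = 2 + (u + u)*u = 2 + (2*u)*u = 2 + 2*u**2)
(4/(r(5) + 5))*(-8) = (4/((2 + 2*5**2) + 5))*(-8) = (4/((2 + 2*25) + 5))*(-8) = (4/((2 + 50) + 5))*(-8) = (4/(52 + 5))*(-8) = (4/57)*(-8) = -32/57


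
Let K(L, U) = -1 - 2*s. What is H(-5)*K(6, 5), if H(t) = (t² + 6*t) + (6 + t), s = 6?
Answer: 52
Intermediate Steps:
H(t) = 6 + t² + 7*t
K(L, U) = -13 (K(L, U) = -1 - 2*6 = -1 - 12 = -13)
H(-5)*K(6, 5) = (6 + (-5)² + 7*(-5))*(-13) = (6 + 25 - 35)*(-13) = -4*(-13) = 52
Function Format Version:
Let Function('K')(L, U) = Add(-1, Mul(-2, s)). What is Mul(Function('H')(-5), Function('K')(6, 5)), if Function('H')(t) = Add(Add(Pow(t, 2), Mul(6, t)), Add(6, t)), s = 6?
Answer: 52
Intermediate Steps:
Function('H')(t) = Add(6, Pow(t, 2), Mul(7, t))
Function('K')(L, U) = -13 (Function('K')(L, U) = Add(-1, Mul(-2, 6)) = Add(-1, -12) = -13)
Mul(Function('H')(-5), Function('K')(6, 5)) = Mul(Add(6, Pow(-5, 2), Mul(7, -5)), -13) = Mul(Add(6, 25, -35), -13) = Mul(-4, -13) = 52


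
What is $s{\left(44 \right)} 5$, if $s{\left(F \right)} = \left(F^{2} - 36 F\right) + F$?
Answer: $1980$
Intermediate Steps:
$s{\left(F \right)} = F^{2} - 35 F$
$s{\left(44 \right)} 5 = 44 \left(-35 + 44\right) 5 = 44 \cdot 9 \cdot 5 = 396 \cdot 5 = 1980$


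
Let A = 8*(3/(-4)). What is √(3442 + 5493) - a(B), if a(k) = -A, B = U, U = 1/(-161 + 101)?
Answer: -6 + √8935 ≈ 88.525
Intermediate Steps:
U = -1/60 (U = 1/(-60) = -1/60 ≈ -0.016667)
B = -1/60 ≈ -0.016667
A = -6 (A = 8*(3*(-¼)) = 8*(-¾) = -6)
a(k) = 6 (a(k) = -1*(-6) = 6)
√(3442 + 5493) - a(B) = √(3442 + 5493) - 1*6 = √8935 - 6 = -6 + √8935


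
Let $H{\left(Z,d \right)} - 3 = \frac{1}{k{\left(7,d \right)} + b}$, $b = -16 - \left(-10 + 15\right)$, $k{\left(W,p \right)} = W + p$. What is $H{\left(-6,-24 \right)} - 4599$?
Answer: $- \frac{174649}{38} \approx -4596.0$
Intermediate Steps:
$b = -21$ ($b = -16 - 5 = -21$)
$H{\left(Z,d \right)} = 3 + \frac{1}{-14 + d}$ ($H{\left(Z,d \right)} = 3 + \frac{1}{\left(7 + d\right) - 21} = 3 + \frac{1}{-14 + d}$)
$H{\left(-6,-24 \right)} - 4599 = \frac{-41 + 3 \left(-24\right)}{-14 - 24} - 4599 = \frac{-41 - 72}{-38} - 4599 = \left(- \frac{1}{38}\right) \left(-113\right) - 4599 = \frac{113}{38} - 4599 = - \frac{174649}{38}$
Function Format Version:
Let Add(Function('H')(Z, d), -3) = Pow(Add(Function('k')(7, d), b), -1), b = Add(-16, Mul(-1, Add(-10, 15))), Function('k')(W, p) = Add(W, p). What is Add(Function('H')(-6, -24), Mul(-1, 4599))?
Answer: Rational(-174649, 38) ≈ -4596.0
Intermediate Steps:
b = -21 (b = Add(-16, Mul(-1, 5)) = Add(-16, -5) = -21)
Function('H')(Z, d) = Add(3, Pow(Add(-14, d), -1)) (Function('H')(Z, d) = Add(3, Pow(Add(Add(7, d), -21), -1)) = Add(3, Pow(Add(-14, d), -1)))
Add(Function('H')(-6, -24), Mul(-1, 4599)) = Add(Mul(Pow(Add(-14, -24), -1), Add(-41, Mul(3, -24))), Mul(-1, 4599)) = Add(Mul(Pow(-38, -1), Add(-41, -72)), -4599) = Add(Mul(Rational(-1, 38), -113), -4599) = Add(Rational(113, 38), -4599) = Rational(-174649, 38)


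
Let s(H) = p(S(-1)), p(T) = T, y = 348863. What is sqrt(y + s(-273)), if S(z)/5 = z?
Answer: 3*sqrt(38762) ≈ 590.64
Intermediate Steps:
S(z) = 5*z
s(H) = -5 (s(H) = 5*(-1) = -5)
sqrt(y + s(-273)) = sqrt(348863 - 5) = sqrt(348858) = 3*sqrt(38762)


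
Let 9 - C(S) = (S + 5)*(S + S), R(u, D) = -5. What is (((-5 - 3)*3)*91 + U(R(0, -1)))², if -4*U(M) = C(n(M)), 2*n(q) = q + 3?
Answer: 76615009/16 ≈ 4.7884e+6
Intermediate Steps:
n(q) = 3/2 + q/2 (n(q) = (q + 3)/2 = (3 + q)/2 = 3/2 + q/2)
C(S) = 9 - 2*S*(5 + S) (C(S) = 9 - (S + 5)*(S + S) = 9 - (5 + S)*2*S = 9 - 2*S*(5 + S))
U(M) = 3/2 + (3/2 + M/2)²/2 + 5*M/4 (U(M) = -(9 - 10*(3/2 + M/2) - 2*(3/2 + M/2)²)/4 = -(9 + (-15 - 5*M) - 2*(3/2 + M/2)²)/4 = -(-6 - 5*M - 2*(3/2 + M/2)²)/4 = 3/2 + (3/2 + M/2)²/2 + 5*M/4)
(((-5 - 3)*3)*91 + U(R(0, -1)))² = (((-5 - 3)*3)*91 + (21/8 + 2*(-5) + (⅛)*(-5)²))² = (-8*3*91 + (21/8 - 10 + (⅛)*25))² = (-24*91 + (21/8 - 10 + 25/8))² = (-2184 - 17/4)² = (-8753/4)² = 76615009/16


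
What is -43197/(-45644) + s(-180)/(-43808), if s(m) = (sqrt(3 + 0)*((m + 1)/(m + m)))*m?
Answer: 43197/45644 + 179*sqrt(3)/87616 ≈ 0.94993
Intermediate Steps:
s(m) = sqrt(3)*(1 + m)/2 (s(m) = (sqrt(3)*((1 + m)/((2*m))))*m = (sqrt(3)*((1 + m)*(1/(2*m))))*m = (sqrt(3)*((1 + m)/(2*m)))*m = (sqrt(3)*(1 + m)/(2*m))*m = sqrt(3)*(1 + m)/2)
-43197/(-45644) + s(-180)/(-43808) = -43197/(-45644) + (sqrt(3)*(1 - 180)/2)/(-43808) = -43197*(-1/45644) + ((1/2)*sqrt(3)*(-179))*(-1/43808) = 43197/45644 - 179*sqrt(3)/2*(-1/43808) = 43197/45644 + 179*sqrt(3)/87616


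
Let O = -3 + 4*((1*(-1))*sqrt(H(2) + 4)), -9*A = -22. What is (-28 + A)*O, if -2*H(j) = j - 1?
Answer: 230/3 + 460*sqrt(14)/9 ≈ 267.91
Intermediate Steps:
H(j) = 1/2 - j/2 (H(j) = -(j - 1)/2 = -(-1 + j)/2 = 1/2 - j/2)
A = 22/9 (A = -1/9*(-22) = 22/9 ≈ 2.4444)
O = -3 - 2*sqrt(14) (O = -3 + 4*((1*(-1))*sqrt((1/2 - 1/2*2) + 4)) = -3 + 4*(-sqrt((1/2 - 1) + 4)) = -3 + 4*(-sqrt(-1/2 + 4)) = -3 + 4*(-sqrt(7/2)) = -3 + 4*(-sqrt(14)/2) = -3 - 2*sqrt(14) ≈ -10.483)
(-28 + A)*O = (-28 + 22/9)*(-3 - 2*sqrt(14)) = -230*(-3 - 2*sqrt(14))/9 = 230/3 + 460*sqrt(14)/9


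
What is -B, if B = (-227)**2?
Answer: -51529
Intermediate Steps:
B = 51529
-B = -1*51529 = -51529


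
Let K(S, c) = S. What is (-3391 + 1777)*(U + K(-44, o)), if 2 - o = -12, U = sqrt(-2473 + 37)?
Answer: 71016 - 3228*I*sqrt(609) ≈ 71016.0 - 79660.0*I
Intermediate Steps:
U = 2*I*sqrt(609) (U = sqrt(-2436) = 2*I*sqrt(609) ≈ 49.356*I)
o = 14 (o = 2 - 1*(-12) = 2 + 12 = 14)
(-3391 + 1777)*(U + K(-44, o)) = (-3391 + 1777)*(2*I*sqrt(609) - 44) = -1614*(-44 + 2*I*sqrt(609)) = 71016 - 3228*I*sqrt(609)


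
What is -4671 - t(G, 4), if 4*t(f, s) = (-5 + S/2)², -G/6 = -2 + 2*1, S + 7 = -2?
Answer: -75097/16 ≈ -4693.6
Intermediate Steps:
S = -9 (S = -7 - 2 = -9)
G = 0 (G = -6*(-2 + 2*1) = -6*(-2 + 2) = -6*0 = 0)
t(f, s) = 361/16 (t(f, s) = (-5 - 9/2)²/4 = (-19/2)²/4 = (¼)*(361/4) = 361/16)
-4671 - t(G, 4) = -4671 - 1*361/16 = -4671 - 361/16 = -75097/16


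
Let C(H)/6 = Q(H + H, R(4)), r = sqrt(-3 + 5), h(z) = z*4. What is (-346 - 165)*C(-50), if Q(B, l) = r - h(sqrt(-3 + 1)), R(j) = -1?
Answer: sqrt(2)*(-3066 + 12264*I) ≈ -4336.0 + 17344.0*I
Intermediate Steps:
h(z) = 4*z
r = sqrt(2) ≈ 1.4142
Q(B, l) = sqrt(2) - 4*I*sqrt(2) (Q(B, l) = sqrt(2) - 4*sqrt(-3 + 1) = sqrt(2) - 4*sqrt(-2) = sqrt(2) - 4*I*sqrt(2))
C(H) = 6*sqrt(2)*(1 - 4*I) (C(H) = 6*(sqrt(2)*(1 - 4*I)) = 6*sqrt(2)*(1 - 4*I))
(-346 - 165)*C(-50) = (-346 - 165)*(sqrt(2)*(6 - 24*I)) = -511*sqrt(2)*(6 - 24*I)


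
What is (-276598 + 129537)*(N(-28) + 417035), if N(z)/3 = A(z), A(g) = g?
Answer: -61317231011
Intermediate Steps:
N(z) = 3*z
(-276598 + 129537)*(N(-28) + 417035) = (-276598 + 129537)*(3*(-28) + 417035) = -147061*(-84 + 417035) = -147061*416951 = -61317231011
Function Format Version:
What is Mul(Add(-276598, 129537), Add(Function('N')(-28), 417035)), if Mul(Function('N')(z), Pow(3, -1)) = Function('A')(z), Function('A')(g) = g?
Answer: -61317231011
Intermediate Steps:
Function('N')(z) = Mul(3, z)
Mul(Add(-276598, 129537), Add(Function('N')(-28), 417035)) = Mul(Add(-276598, 129537), Add(Mul(3, -28), 417035)) = Mul(-147061, Add(-84, 417035)) = Mul(-147061, 416951) = -61317231011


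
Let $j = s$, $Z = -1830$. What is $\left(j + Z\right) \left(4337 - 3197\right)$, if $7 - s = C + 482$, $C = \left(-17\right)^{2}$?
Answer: $-2957160$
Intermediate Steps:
$C = 289$
$s = -764$ ($s = 7 - \left(289 + 482\right) = 7 - 771 = -764$)
$j = -764$
$\left(j + Z\right) \left(4337 - 3197\right) = \left(-764 - 1830\right) \left(4337 - 3197\right) = \left(-2594\right) 1140 = -2957160$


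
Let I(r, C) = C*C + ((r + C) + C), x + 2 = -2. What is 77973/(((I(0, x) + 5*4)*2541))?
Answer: 3713/3388 ≈ 1.0959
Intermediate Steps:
x = -4 (x = -2 - 2 = -4)
I(r, C) = r + C² + 2*C (I(r, C) = C² + ((C + r) + C) = C² + (r + 2*C) = r + C² + 2*C)
77973/(((I(0, x) + 5*4)*2541)) = 77973/((((0 + (-4)² + 2*(-4)) + 5*4)*2541)) = 77973/((((0 + 16 - 8) + 20)*2541)) = 77973/(((8 + 20)*2541)) = 77973/((28*2541)) = 77973/71148 = 77973*(1/71148) = 3713/3388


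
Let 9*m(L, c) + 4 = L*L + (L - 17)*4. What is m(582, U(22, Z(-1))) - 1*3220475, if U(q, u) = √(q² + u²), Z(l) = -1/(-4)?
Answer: -9547765/3 ≈ -3.1826e+6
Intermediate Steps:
Z(l) = ¼ (Z(l) = -1*(-¼) = ¼)
m(L, c) = -8 + L²/9 + 4*L/9 (m(L, c) = -4/9 + (L*L + (L - 17)*4)/9 = -4/9 + (L² + (-17 + L)*4)/9 = -4/9 + (L² + (-68 + 4*L))/9 = -4/9 + (-68 + L² + 4*L)/9 = -4/9 + (-68/9 + L²/9 + 4*L/9) = -8 + L²/9 + 4*L/9)
m(582, U(22, Z(-1))) - 1*3220475 = (-8 + (⅑)*582² + (4/9)*582) - 1*3220475 = (-8 + (⅑)*338724 + 776/3) - 3220475 = (-8 + 37636 + 776/3) - 3220475 = 113660/3 - 3220475 = -9547765/3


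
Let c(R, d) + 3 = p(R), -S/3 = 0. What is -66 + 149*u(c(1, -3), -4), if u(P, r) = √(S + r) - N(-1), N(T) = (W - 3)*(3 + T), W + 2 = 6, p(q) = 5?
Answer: -364 + 298*I ≈ -364.0 + 298.0*I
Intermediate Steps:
S = 0 (S = -3*0 = 0)
W = 4 (W = -2 + 6 = 4)
c(R, d) = 2 (c(R, d) = -3 + 5 = 2)
N(T) = 3 + T (N(T) = (4 - 3)*(3 + T) = 1*(3 + T) = 3 + T)
u(P, r) = -2 + √r (u(P, r) = √(0 + r) - (3 - 1) = √r - 1*2 = √r - 2 = -2 + √r)
-66 + 149*u(c(1, -3), -4) = -66 + 149*(-2 + √(-4)) = -66 + 149*(-2 + 2*I) = -66 + (-298 + 298*I) = -364 + 298*I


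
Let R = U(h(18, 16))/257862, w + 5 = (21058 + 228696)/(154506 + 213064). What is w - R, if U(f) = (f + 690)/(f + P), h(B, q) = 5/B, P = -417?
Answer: -1535863511596751/355481148692670 ≈ -4.3205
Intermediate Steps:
w = -794048/183785 (w = -5 + (21058 + 228696)/(154506 + 213064) = -5 + 249754/367570 = -5 + 249754*(1/367570) = -5 + 124877/183785 = -794048/183785 ≈ -4.3205)
U(f) = (690 + f)/(-417 + f) (U(f) = (f + 690)/(f - 417) = (690 + f)/(-417 + f))
R = -12425/1934222862 (R = ((690 + 5/18)/(-417 + 5/18))/257862 = ((690 + 5*(1/18))/(-417 + 5*(1/18)))*(1/257862) = ((690 + 5/18)/(-417 + 5/18))*(1/257862) = ((12425/18)/(-7501/18))*(1/257862) = -18/7501*12425/18*(1/257862) = -12425/7501*1/257862 = -12425/1934222862 ≈ -6.4238e-6)
w - R = -794048/183785 - 1*(-12425/1934222862) = -794048/183785 + 12425/1934222862 = -1535863511596751/355481148692670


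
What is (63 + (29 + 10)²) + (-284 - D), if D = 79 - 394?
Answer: 1615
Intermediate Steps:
D = -315
(63 + (29 + 10)²) + (-284 - D) = (63 + (29 + 10)²) + (-284 - 1*(-315)) = (63 + 39²) + (-284 + 315) = (63 + 1521) + 31 = 1584 + 31 = 1615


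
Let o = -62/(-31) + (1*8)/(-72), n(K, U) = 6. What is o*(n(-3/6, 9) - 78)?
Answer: -136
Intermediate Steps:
o = 17/9 (o = -62*(-1/31) + 8*(-1/72) = 2 - 1/9 = 17/9 ≈ 1.8889)
o*(n(-3/6, 9) - 78) = 17*(6 - 78)/9 = (17/9)*(-72) = -136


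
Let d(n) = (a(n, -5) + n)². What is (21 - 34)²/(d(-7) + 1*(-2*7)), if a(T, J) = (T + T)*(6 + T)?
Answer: 169/35 ≈ 4.8286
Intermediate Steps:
a(T, J) = 2*T*(6 + T) (a(T, J) = (2*T)*(6 + T) = 2*T*(6 + T))
d(n) = (n + 2*n*(6 + n))² (d(n) = (2*n*(6 + n) + n)² = (n + 2*n*(6 + n))²)
(21 - 34)²/(d(-7) + 1*(-2*7)) = (21 - 34)²/((-7)²*(13 + 2*(-7))² + 1*(-2*7)) = (-13)²/(49*(13 - 14)² + 1*(-14)) = 169/(49*(-1)² - 14) = 169/(49*1 - 14) = 169/(49 - 14) = 169/35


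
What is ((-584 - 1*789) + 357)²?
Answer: 1032256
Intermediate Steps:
((-584 - 1*789) + 357)² = ((-584 - 789) + 357)² = (-1373 + 357)² = (-1016)² = 1032256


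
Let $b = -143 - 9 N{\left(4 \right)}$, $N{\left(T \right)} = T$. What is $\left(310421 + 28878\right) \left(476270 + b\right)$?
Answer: $161537200209$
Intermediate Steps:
$b = -179$ ($b = -143 - 36 = -179$)
$\left(310421 + 28878\right) \left(476270 + b\right) = \left(310421 + 28878\right) \left(476270 - 179\right) = 339299 \cdot 476091 = 161537200209$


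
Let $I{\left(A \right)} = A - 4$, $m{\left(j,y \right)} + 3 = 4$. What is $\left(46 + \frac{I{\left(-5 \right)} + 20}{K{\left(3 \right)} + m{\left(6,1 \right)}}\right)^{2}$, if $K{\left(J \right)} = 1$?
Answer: $\frac{10609}{4} \approx 2652.3$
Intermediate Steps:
$m{\left(j,y \right)} = 1$ ($m{\left(j,y \right)} = -3 + 4 = 1$)
$I{\left(A \right)} = -4 + A$
$\left(46 + \frac{I{\left(-5 \right)} + 20}{K{\left(3 \right)} + m{\left(6,1 \right)}}\right)^{2} = \left(46 + \frac{\left(-4 - 5\right) + 20}{1 + 1}\right)^{2} = \left(46 + \frac{-9 + 20}{2}\right)^{2} = \left(46 + 11 \cdot \frac{1}{2}\right)^{2} = \left(46 + \frac{11}{2}\right)^{2} = \left(\frac{103}{2}\right)^{2} = \frac{10609}{4}$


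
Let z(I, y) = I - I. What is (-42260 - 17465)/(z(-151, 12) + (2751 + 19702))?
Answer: -59725/22453 ≈ -2.6600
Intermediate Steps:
z(I, y) = 0
(-42260 - 17465)/(z(-151, 12) + (2751 + 19702)) = (-42260 - 17465)/(0 + (2751 + 19702)) = -59725/(0 + 22453) = -59725/22453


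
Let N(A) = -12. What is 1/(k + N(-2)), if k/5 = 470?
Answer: 1/2338 ≈ 0.00042772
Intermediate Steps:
k = 2350 (k = 5*470 = 2350)
1/(k + N(-2)) = 1/(2350 - 12) = 1/2338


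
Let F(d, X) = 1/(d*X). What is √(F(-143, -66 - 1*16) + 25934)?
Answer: 7*√72773490790/11726 ≈ 161.04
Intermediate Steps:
F(d, X) = 1/(X*d)
√(F(-143, -66 - 1*16) + 25934) = √(1/(-66 - 1*16*(-143)) + 25934) = √(-1/143/(-66 - 16) + 25934) = √(-1/143/(-82) + 25934) = √(-1/82*(-1/143) + 25934) = √(1/11726 + 25934) = √(304102085/11726) = 7*√72773490790/11726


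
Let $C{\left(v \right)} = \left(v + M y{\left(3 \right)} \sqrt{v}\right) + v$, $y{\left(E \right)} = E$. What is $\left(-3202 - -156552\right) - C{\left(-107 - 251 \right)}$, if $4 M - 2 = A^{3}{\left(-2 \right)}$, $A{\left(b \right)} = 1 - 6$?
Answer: $154066 + \frac{369 i \sqrt{358}}{4} \approx 1.5407 \cdot 10^{5} + 1745.5 i$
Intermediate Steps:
$A{\left(b \right)} = -5$ ($A{\left(b \right)} = 1 - 6 = -5$)
$M = - \frac{123}{4}$ ($M = \frac{1}{2} + \frac{\left(-5\right)^{3}}{4} = \frac{1}{2} + \frac{1}{4} \left(-125\right) = \frac{1}{2} - \frac{125}{4} = - \frac{123}{4} \approx -30.75$)
$C{\left(v \right)} = 2 v - \frac{369 \sqrt{v}}{4}$ ($C{\left(v \right)} = \left(v - \frac{123 \cdot 3 \sqrt{v}}{4}\right) + v = \left(v - \frac{369 \sqrt{v}}{4}\right) + v = 2 v - \frac{369 \sqrt{v}}{4}$)
$\left(-3202 - -156552\right) - C{\left(-107 - 251 \right)} = \left(-3202 - -156552\right) - \left(2 \left(-107 - 251\right) - \frac{369 \sqrt{-107 - 251}}{4}\right) = \left(-3202 + 156552\right) - \left(2 \left(-358\right) - \frac{369 \sqrt{-358}}{4}\right) = 153350 - \left(-716 - \frac{369 i \sqrt{358}}{4}\right) = 153350 + \left(716 + \frac{369 i \sqrt{358}}{4}\right) = 154066 + \frac{369 i \sqrt{358}}{4}$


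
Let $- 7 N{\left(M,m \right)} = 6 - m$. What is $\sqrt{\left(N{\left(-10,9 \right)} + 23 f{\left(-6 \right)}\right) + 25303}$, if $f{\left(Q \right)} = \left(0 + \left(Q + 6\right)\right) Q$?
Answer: $\frac{2 \sqrt{309967}}{7} \approx 159.07$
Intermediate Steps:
$f{\left(Q \right)} = Q \left(6 + Q\right)$ ($f{\left(Q \right)} = \left(0 + \left(6 + Q\right)\right) Q = \left(6 + Q\right) Q = Q \left(6 + Q\right)$)
$N{\left(M,m \right)} = - \frac{6}{7} + \frac{m}{7}$ ($N{\left(M,m \right)} = - \frac{6 - m}{7} = - \frac{6}{7} + \frac{m}{7}$)
$\sqrt{\left(N{\left(-10,9 \right)} + 23 f{\left(-6 \right)}\right) + 25303} = \sqrt{\left(\left(- \frac{6}{7} + \frac{1}{7} \cdot 9\right) + 23 \left(- 6 \left(6 - 6\right)\right)\right) + 25303} = \sqrt{\left(\left(- \frac{6}{7} + \frac{9}{7}\right) + 23 \left(\left(-6\right) 0\right)\right) + 25303} = \sqrt{\left(\frac{3}{7} + 23 \cdot 0\right) + 25303} = \sqrt{\left(\frac{3}{7} + 0\right) + 25303} = \sqrt{\frac{3}{7} + 25303} = \sqrt{\frac{177124}{7}} = \frac{2 \sqrt{309967}}{7}$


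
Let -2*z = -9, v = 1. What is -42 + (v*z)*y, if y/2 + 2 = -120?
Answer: -1140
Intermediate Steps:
z = 9/2 (z = -½*(-9) = 9/2 ≈ 4.5000)
y = -244 (y = -4 + 2*(-120) = -4 - 240 = -244)
-42 + (v*z)*y = -42 + (1*(9/2))*(-244) = -42 + (9/2)*(-244) = -42 - 1098 = -1140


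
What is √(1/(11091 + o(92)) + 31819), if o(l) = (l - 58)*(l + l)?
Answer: √9574922873318/17347 ≈ 178.38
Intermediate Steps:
o(l) = 2*l*(-58 + l) (o(l) = (-58 + l)*(2*l) = 2*l*(-58 + l))
√(1/(11091 + o(92)) + 31819) = √(1/(11091 + 2*92*(-58 + 92)) + 31819) = √(1/(11091 + 2*92*34) + 31819) = √(1/(11091 + 6256) + 31819) = √(1/17347 + 31819) = √(551964194/17347) = √9574922873318/17347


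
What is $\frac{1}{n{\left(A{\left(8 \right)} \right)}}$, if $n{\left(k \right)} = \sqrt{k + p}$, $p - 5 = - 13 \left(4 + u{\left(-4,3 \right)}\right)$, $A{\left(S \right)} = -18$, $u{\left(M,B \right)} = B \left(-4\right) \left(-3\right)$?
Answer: $- \frac{i \sqrt{533}}{533} \approx - 0.043315 i$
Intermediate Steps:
$u{\left(M,B \right)} = 12 B$ ($u{\left(M,B \right)} = - 4 B \left(-3\right) = 12 B$)
$p = -515$ ($p = 5 - 13 \left(4 + 12 \cdot 3\right) = 5 - 13 \left(4 + 36\right) = 5 - 520 = -515$)
$n{\left(k \right)} = \sqrt{-515 + k}$ ($n{\left(k \right)} = \sqrt{k - 515} = \sqrt{-515 + k}$)
$\frac{1}{n{\left(A{\left(8 \right)} \right)}} = \frac{1}{\sqrt{-515 - 18}} = \frac{1}{\sqrt{-533}} = \frac{1}{i \sqrt{533}} = - \frac{i \sqrt{533}}{533}$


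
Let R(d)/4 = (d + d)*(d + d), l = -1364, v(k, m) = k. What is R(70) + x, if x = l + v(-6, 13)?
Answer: 77030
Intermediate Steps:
R(d) = 16*d**2 (R(d) = 4*((d + d)*(d + d)) = 4*((2*d)*(2*d)) = 4*(4*d**2) = 16*d**2)
x = -1370 (x = -1364 - 6 = -1370)
R(70) + x = 16*70**2 - 1370 = 16*4900 - 1370 = 78400 - 1370 = 77030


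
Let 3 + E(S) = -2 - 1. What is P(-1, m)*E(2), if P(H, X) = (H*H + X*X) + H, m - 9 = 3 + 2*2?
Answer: -1536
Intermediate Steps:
E(S) = -6 (E(S) = -3 + (-2 - 1) = -3 - 3 = -6)
m = 16 (m = 9 + (3 + 2*2) = 9 + (3 + 4) = 9 + 7 = 16)
P(H, X) = H + H² + X² (P(H, X) = (H² + X²) + H = H + H² + X²)
P(-1, m)*E(2) = (-1 + (-1)² + 16²)*(-6) = (-1 + 1 + 256)*(-6) = 256*(-6) = -1536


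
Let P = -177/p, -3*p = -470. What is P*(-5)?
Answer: 531/94 ≈ 5.6489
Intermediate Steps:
p = 470/3 (p = -⅓*(-470) = 470/3 ≈ 156.67)
P = -531/470 (P = -177/470/3 = -177*3/470 = -531/470 ≈ -1.1298)
P*(-5) = -531/470*(-5) = 531/94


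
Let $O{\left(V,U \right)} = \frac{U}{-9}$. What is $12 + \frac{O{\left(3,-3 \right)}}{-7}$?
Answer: $\frac{251}{21} \approx 11.952$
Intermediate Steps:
$O{\left(V,U \right)} = - \frac{U}{9}$ ($O{\left(V,U \right)} = U \left(- \frac{1}{9}\right) = - \frac{U}{9}$)
$12 + \frac{O{\left(3,-3 \right)}}{-7} = 12 + \frac{\left(- \frac{1}{9}\right) \left(-3\right)}{-7} = 12 - \frac{1}{21} = \frac{251}{21}$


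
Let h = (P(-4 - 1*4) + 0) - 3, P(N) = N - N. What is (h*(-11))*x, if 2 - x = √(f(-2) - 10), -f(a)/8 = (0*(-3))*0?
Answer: 66 - 33*I*√10 ≈ 66.0 - 104.36*I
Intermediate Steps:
f(a) = 0 (f(a) = -8*0*(-3)*0 = -0*0 = -8*0 = 0)
x = 2 - I*√10 (x = 2 - √(0 - 10) = 2 - √(-10) = 2 - I*√10 ≈ 2.0 - 3.1623*I)
P(N) = 0
h = -3 (h = (0 + 0) - 3 = 0 - 3 = -3)
(h*(-11))*x = (-3*(-11))*(2 - I*√10) = 33*(2 - I*√10) = 66 - 33*I*√10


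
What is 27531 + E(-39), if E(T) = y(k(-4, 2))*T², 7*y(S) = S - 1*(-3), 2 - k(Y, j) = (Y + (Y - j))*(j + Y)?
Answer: 169902/7 ≈ 24272.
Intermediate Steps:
k(Y, j) = 2 - (Y + j)*(-j + 2*Y) (k(Y, j) = 2 - (Y + (Y - j))*(j + Y) = 2 - (-j + 2*Y)*(Y + j) = 2 - (Y + j)*(-j + 2*Y))
y(S) = 3/7 + S/7 (y(S) = (S - 1*(-3))/7 = (S + 3)/7 = (3 + S)/7 = 3/7 + S/7)
E(T) = -15*T²/7 (E(T) = (3/7 + (2 + 2² - 2*(-4)² - 1*(-4)*2)/7)*T² = (3/7 + (2 + 4 - 2*16 + 8)/7)*T² = (3/7 + (2 + 4 - 32 + 8)/7)*T² = (3/7 + (⅐)*(-18))*T² = (3/7 - 18/7)*T² = -15*T²/7)
27531 + E(-39) = 27531 - 15/7*(-39)² = 27531 - 15/7*1521 = 27531 - 22815/7 = 169902/7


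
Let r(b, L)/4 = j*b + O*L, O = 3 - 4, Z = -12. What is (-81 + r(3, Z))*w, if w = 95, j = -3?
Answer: -6555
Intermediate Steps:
O = -1
r(b, L) = -12*b - 4*L (r(b, L) = 4*(-3*b - L) = 4*(-L - 3*b) = -12*b - 4*L)
(-81 + r(3, Z))*w = (-81 + (-12*3 - 4*(-12)))*95 = (-81 + (-36 + 48))*95 = (-81 + 12)*95 = -69*95 = -6555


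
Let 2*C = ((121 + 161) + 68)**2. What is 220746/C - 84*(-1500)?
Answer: 3858860373/30625 ≈ 1.2600e+5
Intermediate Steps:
C = 61250 (C = ((121 + 161) + 68)**2/2 = (282 + 68)**2/2 = (1/2)*350**2 = (1/2)*122500 = 61250)
220746/C - 84*(-1500) = 220746/61250 - 84*(-1500) = 220746*(1/61250) + 126000 = 110373/30625 + 126000 = 3858860373/30625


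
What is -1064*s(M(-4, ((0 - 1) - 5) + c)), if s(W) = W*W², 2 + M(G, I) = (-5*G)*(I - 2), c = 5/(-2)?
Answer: 10137928192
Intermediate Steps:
c = -5/2 (c = 5*(-½) = -5/2 ≈ -2.5000)
M(G, I) = -2 - 5*G*(-2 + I) (M(G, I) = -2 + (-5*G)*(I - 2) = -2 + (-5*G)*(-2 + I) = -2 - 5*G*(-2 + I))
s(W) = W³
-1064*s(M(-4, ((0 - 1) - 5) + c)) = -1064*(-2 + 10*(-4) - 5*(-4)*(((0 - 1) - 5) - 5/2))³ = -1064*(-2 - 40 - 5*(-4)*((-1 - 5) - 5/2))³ = -1064*(-2 - 40 - 5*(-4)*(-6 - 5/2))³ = -1064*(-2 - 40 - 5*(-4)*(-17/2))³ = -1064*(-2 - 40 - 170)³ = -1064*(-212)³ = -1064*(-9528128) = -532*(-19056256) = 10137928192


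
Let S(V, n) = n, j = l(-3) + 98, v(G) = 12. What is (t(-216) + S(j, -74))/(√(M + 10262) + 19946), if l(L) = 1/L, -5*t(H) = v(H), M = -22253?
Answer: -7619372/1989274535 + 382*I*√11991/1989274535 ≈ -0.0038302 + 2.1028e-5*I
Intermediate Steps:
t(H) = -12/5 (t(H) = -⅕*12 = -12/5)
j = 293/3 (j = 1/(-3) + 98 = -⅓ + 98 = 293/3 ≈ 97.667)
(t(-216) + S(j, -74))/(√(M + 10262) + 19946) = (-12/5 - 74)/(√(-22253 + 10262) + 19946) = -382/(5*(√(-11991) + 19946)) = -382/(5*(I*√11991 + 19946)) = -382/(5*(19946 + I*√11991))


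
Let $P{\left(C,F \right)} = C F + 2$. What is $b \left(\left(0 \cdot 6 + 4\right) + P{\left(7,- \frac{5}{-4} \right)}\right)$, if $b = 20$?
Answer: $295$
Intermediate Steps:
$P{\left(C,F \right)} = 2 + C F$
$b \left(\left(0 \cdot 6 + 4\right) + P{\left(7,- \frac{5}{-4} \right)}\right) = 20 \left(\left(0 \cdot 6 + 4\right) + \left(2 + 7 \left(- \frac{5}{-4}\right)\right)\right) = 20 \left(\left(0 + 4\right) + \left(2 + 7 \left(\left(-5\right) \left(- \frac{1}{4}\right)\right)\right)\right) = 20 \left(4 + \left(2 + 7 \cdot \frac{5}{4}\right)\right) = 20 \left(4 + \left(2 + \frac{35}{4}\right)\right) = 20 \left(4 + \frac{43}{4}\right) = 20 \cdot \frac{59}{4} = 295$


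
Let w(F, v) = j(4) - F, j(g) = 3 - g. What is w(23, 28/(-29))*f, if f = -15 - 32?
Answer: 1128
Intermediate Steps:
w(F, v) = -1 - F (w(F, v) = (3 - 1*4) - F = (3 - 4) - F = -1 - F)
f = -47
w(23, 28/(-29))*f = (-1 - 1*23)*(-47) = (-1 - 23)*(-47) = -24*(-47) = 1128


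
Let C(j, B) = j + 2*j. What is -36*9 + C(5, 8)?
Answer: -309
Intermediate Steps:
C(j, B) = 3*j
-36*9 + C(5, 8) = -36*9 + 3*5 = -324 + 15 = -309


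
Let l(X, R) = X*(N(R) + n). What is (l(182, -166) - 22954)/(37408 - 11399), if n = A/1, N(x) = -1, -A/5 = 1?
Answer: -24046/26009 ≈ -0.92453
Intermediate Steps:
A = -5 (A = -5*1 = -5)
n = -5 (n = -5/1 = -5*1 = -5)
l(X, R) = -6*X (l(X, R) = X*(-1 - 5) = X*(-6) = -6*X)
(l(182, -166) - 22954)/(37408 - 11399) = (-6*182 - 22954)/(37408 - 11399) = (-1092 - 22954)/26009 = -24046*1/26009 = -24046/26009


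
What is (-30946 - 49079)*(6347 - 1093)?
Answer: -420451350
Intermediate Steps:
(-30946 - 49079)*(6347 - 1093) = -80025*5254 = -420451350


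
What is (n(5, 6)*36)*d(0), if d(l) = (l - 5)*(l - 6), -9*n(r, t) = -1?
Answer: 120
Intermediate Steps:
n(r, t) = ⅑ (n(r, t) = -⅑*(-1) = ⅑)
d(l) = (-6 + l)*(-5 + l) (d(l) = (-5 + l)*(-6 + l) = (-6 + l)*(-5 + l))
(n(5, 6)*36)*d(0) = ((⅑)*36)*(30 + 0² - 11*0) = 4*(30 + 0 + 0) = 4*30 = 120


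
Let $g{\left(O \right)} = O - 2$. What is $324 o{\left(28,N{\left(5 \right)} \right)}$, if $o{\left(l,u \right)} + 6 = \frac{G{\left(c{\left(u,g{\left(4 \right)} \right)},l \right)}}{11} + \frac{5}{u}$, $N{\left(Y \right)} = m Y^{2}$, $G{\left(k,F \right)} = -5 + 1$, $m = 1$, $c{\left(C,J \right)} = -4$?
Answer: $- \frac{109836}{55} \approx -1997.0$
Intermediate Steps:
$g{\left(O \right)} = -2 + O$
$G{\left(k,F \right)} = -4$
$N{\left(Y \right)} = Y^{2}$ ($N{\left(Y \right)} = 1 Y^{2} = Y^{2}$)
$o{\left(l,u \right)} = - \frac{70}{11} + \frac{5}{u}$ ($o{\left(l,u \right)} = -6 + \left(- \frac{4}{11} + \frac{5}{u}\right) = -6 + \left(\left(-4\right) \frac{1}{11} + \frac{5}{u}\right) = -6 - \left(\frac{4}{11} - \frac{5}{u}\right) = - \frac{70}{11} + \frac{5}{u}$)
$324 o{\left(28,N{\left(5 \right)} \right)} = 324 \left(- \frac{70}{11} + \frac{5}{5^{2}}\right) = 324 \left(- \frac{70}{11} + \frac{5}{25}\right) = 324 \left(- \frac{70}{11} + 5 \cdot \frac{1}{25}\right) = 324 \left(- \frac{70}{11} + \frac{1}{5}\right) = 324 \left(- \frac{339}{55}\right) = - \frac{109836}{55}$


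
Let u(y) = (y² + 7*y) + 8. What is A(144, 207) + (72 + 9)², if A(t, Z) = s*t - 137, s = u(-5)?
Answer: 6136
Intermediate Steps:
u(y) = 8 + y² + 7*y
s = -2 (s = 8 + (-5)² + 7*(-5) = 8 + 25 - 35 = -2)
A(t, Z) = -137 - 2*t (A(t, Z) = -2*t - 137 = -137 - 2*t)
A(144, 207) + (72 + 9)² = (-137 - 2*144) + (72 + 9)² = (-137 - 288) + 81² = -425 + 6561 = 6136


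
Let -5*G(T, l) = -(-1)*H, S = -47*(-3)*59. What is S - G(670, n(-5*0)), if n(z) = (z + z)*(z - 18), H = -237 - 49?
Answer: 41309/5 ≈ 8261.8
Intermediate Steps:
H = -286
S = 8319 (S = 141*59 = 8319)
n(z) = 2*z*(-18 + z) (n(z) = (2*z)*(-18 + z) = 2*z*(-18 + z))
G(T, l) = 286/5 (G(T, l) = -(-1)*(-1*(-286))/5 = -(-1)*286/5 = -1/5*(-286) = 286/5)
S - G(670, n(-5*0)) = 8319 - 1*286/5 = 8319 - 286/5 = 41309/5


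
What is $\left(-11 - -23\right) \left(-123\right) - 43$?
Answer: $-1519$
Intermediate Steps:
$\left(-11 - -23\right) \left(-123\right) - 43 = \left(-11 + 23\right) \left(-123\right) - 43 = 12 \left(-123\right) - 43 = -1476 - 43 = -1519$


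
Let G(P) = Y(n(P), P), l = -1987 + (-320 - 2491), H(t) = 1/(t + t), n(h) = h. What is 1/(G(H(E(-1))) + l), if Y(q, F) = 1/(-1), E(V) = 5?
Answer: -1/4799 ≈ -0.00020838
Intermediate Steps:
H(t) = 1/(2*t)
l = -4798 (l = -1987 - 2811 = -4798)
Y(q, F) = -1
G(P) = -1
1/(G(H(E(-1))) + l) = 1/(-1 - 4798) = 1/(-4799) = -1/4799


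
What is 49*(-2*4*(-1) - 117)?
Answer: -5341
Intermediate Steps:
49*(-2*4*(-1) - 117) = 49*(-8*(-1) - 117) = 49*(8 - 117) = 49*(-109) = -5341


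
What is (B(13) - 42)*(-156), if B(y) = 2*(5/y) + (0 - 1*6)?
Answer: 7368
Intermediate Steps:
B(y) = -6 + 10/y (B(y) = 10/y + (0 - 6) = 10/y - 6 = -6 + 10/y)
(B(13) - 42)*(-156) = ((-6 + 10/13) - 42)*(-156) = (-68/13 - 42)*(-156) = -614/13*(-156) = 7368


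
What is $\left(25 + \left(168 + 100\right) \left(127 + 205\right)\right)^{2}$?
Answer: $7921178001$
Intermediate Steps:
$\left(25 + \left(168 + 100\right) \left(127 + 205\right)\right)^{2} = \left(25 + 268 \cdot 332\right)^{2} = \left(25 + 88976\right)^{2} = 89001^{2} = 7921178001$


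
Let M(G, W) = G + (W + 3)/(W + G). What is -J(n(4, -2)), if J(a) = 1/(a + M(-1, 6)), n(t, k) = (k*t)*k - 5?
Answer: -5/59 ≈ -0.084746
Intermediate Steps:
M(G, W) = G + (3 + W)/(G + W)
n(t, k) = -5 + t*k² (n(t, k) = t*k² - 5 = -5 + t*k²)
J(a) = 1/(⅘ + a) (J(a) = 1/(a + (3 + 6 + (-1)² - 1*6)/(-1 + 6)) = 1/(a + (3 + 6 + 1 - 6)/5) = 1/(a + (⅕)*4) = 1/(a + ⅘) = 1/(⅘ + a))
-J(n(4, -2)) = -5/(4 + 5*(-5 + 4*(-2)²)) = -5/(4 + 5*(-5 + 4*4)) = -5/(4 + 5*(-5 + 16)) = -5/(4 + 5*11) = -5/(4 + 55) = -5/59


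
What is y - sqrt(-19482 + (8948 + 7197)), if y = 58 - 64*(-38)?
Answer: 2490 - I*sqrt(3337) ≈ 2490.0 - 57.767*I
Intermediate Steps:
y = 2490 (y = 58 + 2432 = 2490)
y - sqrt(-19482 + (8948 + 7197)) = 2490 - sqrt(-19482 + (8948 + 7197)) = 2490 - sqrt(-19482 + 16145) = 2490 - sqrt(-3337) = 2490 - I*sqrt(3337)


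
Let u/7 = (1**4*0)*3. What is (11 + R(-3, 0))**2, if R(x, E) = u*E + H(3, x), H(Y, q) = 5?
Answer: 256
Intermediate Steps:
u = 0 (u = 7*((1**4*0)*3) = 7*((1*0)*3) = 7*(0*3) = 7*0 = 0)
R(x, E) = 5 (R(x, E) = 0*E + 5 = 0 + 5 = 5)
(11 + R(-3, 0))**2 = (11 + 5)**2 = 16**2 = 256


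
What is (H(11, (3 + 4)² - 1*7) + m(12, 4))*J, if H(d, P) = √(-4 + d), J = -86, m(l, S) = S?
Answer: -344 - 86*√7 ≈ -571.53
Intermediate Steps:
(H(11, (3 + 4)² - 1*7) + m(12, 4))*J = (√(-4 + 11) + 4)*(-86) = (√7 + 4)*(-86) = (4 + √7)*(-86) = -344 - 86*√7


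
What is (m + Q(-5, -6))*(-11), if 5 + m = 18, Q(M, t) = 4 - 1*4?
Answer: -143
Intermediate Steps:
Q(M, t) = 0 (Q(M, t) = 4 - 4 = 0)
m = 13 (m = -5 + 18 = 13)
(m + Q(-5, -6))*(-11) = (13 + 0)*(-11) = 13*(-11) = -143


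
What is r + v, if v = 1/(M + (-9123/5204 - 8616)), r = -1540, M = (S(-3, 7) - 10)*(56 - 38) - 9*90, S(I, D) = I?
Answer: -77430840224/50279763 ≈ -1540.0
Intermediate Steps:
M = -1044 (M = (-3 - 10)*(56 - 38) - 9*90 = -13*18 - 810 = -234 - 810 = -1044)
v = -5204/50279763 (v = 1/(-1044 + (-9123/5204 - 8616)) = 1/(-1044 - 44846787/5204) = 1/(-50279763/5204) = -5204/50279763 ≈ -0.00010350)
r + v = -1540 - 5204/50279763 = -77430840224/50279763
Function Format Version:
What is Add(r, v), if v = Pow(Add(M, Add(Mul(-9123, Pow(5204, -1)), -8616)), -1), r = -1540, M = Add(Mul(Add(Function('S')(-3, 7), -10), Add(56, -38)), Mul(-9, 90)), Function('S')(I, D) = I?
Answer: Rational(-77430840224, 50279763) ≈ -1540.0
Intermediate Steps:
M = -1044 (M = Add(Mul(Add(-3, -10), Add(56, -38)), Mul(-9, 90)) = Add(Mul(-13, 18), -810) = Add(-234, -810) = -1044)
v = Rational(-5204, 50279763) (v = Pow(Add(-1044, Add(Mul(-9123, Pow(5204, -1)), -8616)), -1) = Pow(Add(-1044, Add(Mul(-9123, Rational(1, 5204)), -8616)), -1) = Pow(Add(-1044, Add(Rational(-9123, 5204), -8616)), -1) = Pow(Add(-1044, Rational(-44846787, 5204)), -1) = Pow(Rational(-50279763, 5204), -1) = Rational(-5204, 50279763) ≈ -0.00010350)
Add(r, v) = Add(-1540, Rational(-5204, 50279763)) = Rational(-77430840224, 50279763)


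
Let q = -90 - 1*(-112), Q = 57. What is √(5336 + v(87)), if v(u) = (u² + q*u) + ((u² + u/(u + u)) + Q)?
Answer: 11*√742/2 ≈ 149.82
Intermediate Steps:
q = 22 (q = -90 + 112 = 22)
v(u) = 115/2 + 2*u² + 22*u (v(u) = (u² + 22*u) + ((u² + u/(u + u)) + 57) = (u² + 22*u) + ((u² + u/((2*u))) + 57) = (u² + 22*u) + ((u² + (1/(2*u))*u) + 57) = (u² + 22*u) + ((u² + ½) + 57) = (u² + 22*u) + ((½ + u²) + 57) = (u² + 22*u) + (115/2 + u²) = 115/2 + 2*u² + 22*u)
√(5336 + v(87)) = √(5336 + (115/2 + 2*87² + 22*87)) = √(5336 + (115/2 + 2*7569 + 1914)) = √(5336 + (115/2 + 15138 + 1914)) = √(5336 + 34219/2) = √(44891/2) = 11*√742/2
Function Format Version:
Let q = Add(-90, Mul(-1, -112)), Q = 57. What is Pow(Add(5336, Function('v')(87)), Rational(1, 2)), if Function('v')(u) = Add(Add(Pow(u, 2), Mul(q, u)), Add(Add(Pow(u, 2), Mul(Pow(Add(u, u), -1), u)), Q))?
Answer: Mul(Rational(11, 2), Pow(742, Rational(1, 2))) ≈ 149.82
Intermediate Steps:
q = 22 (q = Add(-90, 112) = 22)
Function('v')(u) = Add(Rational(115, 2), Mul(2, Pow(u, 2)), Mul(22, u)) (Function('v')(u) = Add(Add(Pow(u, 2), Mul(22, u)), Add(Add(Pow(u, 2), Mul(Pow(Add(u, u), -1), u)), 57)) = Add(Add(Pow(u, 2), Mul(22, u)), Add(Add(Pow(u, 2), Mul(Pow(Mul(2, u), -1), u)), 57)) = Add(Add(Pow(u, 2), Mul(22, u)), Add(Add(Pow(u, 2), Mul(Mul(Rational(1, 2), Pow(u, -1)), u)), 57)) = Add(Add(Pow(u, 2), Mul(22, u)), Add(Add(Pow(u, 2), Rational(1, 2)), 57)) = Add(Add(Pow(u, 2), Mul(22, u)), Add(Add(Rational(1, 2), Pow(u, 2)), 57)) = Add(Add(Pow(u, 2), Mul(22, u)), Add(Rational(115, 2), Pow(u, 2))) = Add(Rational(115, 2), Mul(2, Pow(u, 2)), Mul(22, u)))
Pow(Add(5336, Function('v')(87)), Rational(1, 2)) = Pow(Add(5336, Add(Rational(115, 2), Mul(2, Pow(87, 2)), Mul(22, 87))), Rational(1, 2)) = Pow(Add(5336, Add(Rational(115, 2), Mul(2, 7569), 1914)), Rational(1, 2)) = Pow(Add(5336, Add(Rational(115, 2), 15138, 1914)), Rational(1, 2)) = Pow(Add(5336, Rational(34219, 2)), Rational(1, 2)) = Pow(Rational(44891, 2), Rational(1, 2)) = Mul(Rational(11, 2), Pow(742, Rational(1, 2)))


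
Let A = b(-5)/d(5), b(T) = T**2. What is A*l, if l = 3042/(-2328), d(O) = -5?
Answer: 2535/388 ≈ 6.5335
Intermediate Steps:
l = -507/388 (l = 3042*(-1/2328) = -507/388 ≈ -1.3067)
A = -5 (A = (-5)**2/(-5) = 25*(-1/5) = -5)
A*l = -5*(-507/388) = 2535/388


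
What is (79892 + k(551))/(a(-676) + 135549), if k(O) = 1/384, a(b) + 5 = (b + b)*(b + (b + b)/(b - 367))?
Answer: 31997705747/419633826816 ≈ 0.076252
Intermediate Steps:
a(b) = -5 + 2*b*(b + 2*b/(-367 + b)) (a(b) = -5 + (b + b)*(b + (b + b)/(b - 367)) = -5 + (2*b)*(b + (2*b)/(-367 + b)) = -5 + (2*b)*(b + 2*b/(-367 + b)) = -5 + 2*b*(b + 2*b/(-367 + b)))
k(O) = 1/384
(79892 + k(551))/(a(-676) + 135549) = (79892 + 1/384)/((1835 - 730*(-676)² - 5*(-676) + 2*(-676)³)/(-367 - 676) + 135549) = 30678529/(384*((1835 - 730*456976 + 3380 + 2*(-308915776))/(-1043) + 135549)) = 30678529/(384*(-(1835 - 333592480 + 3380 - 617831552)/1043 + 135549)) = 30678529/(384*(-1/1043*(-951418817) + 135549)) = 30678529/(384*(951418817/1043 + 135549)) = 30678529/(384*(1092796424/1043)) = (30678529/384)*(1043/1092796424) = 31997705747/419633826816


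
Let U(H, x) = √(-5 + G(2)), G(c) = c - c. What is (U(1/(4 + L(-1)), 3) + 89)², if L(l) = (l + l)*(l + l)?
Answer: (89 + I*√5)² ≈ 7916.0 + 398.02*I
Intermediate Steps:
G(c) = 0
L(l) = 4*l² (L(l) = (2*l)*(2*l) = 4*l²)
U(H, x) = I*√5 (U(H, x) = √(-5 + 0) = √(-5) = I*√5)
(U(1/(4 + L(-1)), 3) + 89)² = (I*√5 + 89)² = (89 + I*√5)²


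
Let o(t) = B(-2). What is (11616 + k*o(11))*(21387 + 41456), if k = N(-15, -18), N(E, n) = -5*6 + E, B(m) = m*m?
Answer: 718672548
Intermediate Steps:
B(m) = m²
N(E, n) = -30 + E
o(t) = 4 (o(t) = (-2)² = 4)
k = -45 (k = -30 - 15 = -45)
(11616 + k*o(11))*(21387 + 41456) = (11616 - 45*4)*(21387 + 41456) = (11616 - 180)*62843 = 11436*62843 = 718672548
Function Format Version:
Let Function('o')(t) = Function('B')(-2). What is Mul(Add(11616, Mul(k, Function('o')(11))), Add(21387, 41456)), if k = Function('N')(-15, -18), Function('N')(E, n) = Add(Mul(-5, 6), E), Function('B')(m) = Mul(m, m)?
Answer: 718672548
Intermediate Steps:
Function('B')(m) = Pow(m, 2)
Function('N')(E, n) = Add(-30, E)
Function('o')(t) = 4 (Function('o')(t) = Pow(-2, 2) = 4)
k = -45 (k = Add(-30, -15) = -45)
Mul(Add(11616, Mul(k, Function('o')(11))), Add(21387, 41456)) = Mul(Add(11616, Mul(-45, 4)), Add(21387, 41456)) = Mul(Add(11616, -180), 62843) = Mul(11436, 62843) = 718672548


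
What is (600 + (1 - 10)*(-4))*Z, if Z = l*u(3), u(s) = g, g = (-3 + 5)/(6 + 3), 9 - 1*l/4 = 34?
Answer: -42400/3 ≈ -14133.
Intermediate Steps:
l = -100 (l = 36 - 4*34 = 36 - 136 = -100)
g = 2/9 ≈ 0.22222
u(s) = 2/9
Z = -200/9 (Z = -100*2/9 = -200/9 ≈ -22.222)
(600 + (1 - 10)*(-4))*Z = (600 + (1 - 10)*(-4))*(-200/9) = (600 - 9*(-4))*(-200/9) = (600 + 36)*(-200/9) = 636*(-200/9) = -42400/3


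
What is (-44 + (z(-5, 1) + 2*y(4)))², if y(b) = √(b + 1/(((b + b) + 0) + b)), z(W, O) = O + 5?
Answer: 4381/3 - 532*√3/3 ≈ 1153.2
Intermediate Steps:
z(W, O) = 5 + O
y(b) = √(b + 1/(3*b)) (y(b) = √(b + 1/((2*b + 0) + b)) = √(b + 1/(2*b + b)) = √(b + 1/(3*b)))
(-44 + (z(-5, 1) + 2*y(4)))² = (-44 + ((5 + 1) + 2*(√(3/4 + 9*4)/3)))² = (-44 + (6 + 2*(√(3*(¼) + 36)/3)))² = (-44 + (6 + 2*(√(¾ + 36)/3)))² = (-44 + (6 + 2*(√(147/4)/3)))² = (-44 + (6 + 2*((7*√3/2)/3)))² = (-44 + (6 + 2*(7*√3/6)))² = (-44 + (6 + 7*√3/3))² = (-38 + 7*√3/3)²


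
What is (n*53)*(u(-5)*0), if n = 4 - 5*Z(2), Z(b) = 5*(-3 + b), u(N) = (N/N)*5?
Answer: 0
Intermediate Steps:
u(N) = 5 (u(N) = 1*5 = 5)
Z(b) = -15 + 5*b
n = 29 (n = 4 - 5*(-15 + 5*2) = 4 - 5*(-15 + 10) = 4 - 5*(-5) = 4 + 25 = 29)
(n*53)*(u(-5)*0) = (29*53)*(5*0) = 1537*0 = 0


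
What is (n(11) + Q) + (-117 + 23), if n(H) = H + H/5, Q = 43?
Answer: -189/5 ≈ -37.800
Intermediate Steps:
n(H) = 6*H/5 (n(H) = H + H*(⅕) = H + H/5 = 6*H/5)
(n(11) + Q) + (-117 + 23) = ((6/5)*11 + 43) + (-117 + 23) = (66/5 + 43) - 94 = 281/5 - 94 = -189/5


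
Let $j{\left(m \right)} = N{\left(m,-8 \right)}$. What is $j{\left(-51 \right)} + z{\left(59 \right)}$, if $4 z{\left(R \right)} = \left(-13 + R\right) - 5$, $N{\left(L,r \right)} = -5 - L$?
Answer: $\frac{225}{4} \approx 56.25$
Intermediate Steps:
$j{\left(m \right)} = -5 - m$
$z{\left(R \right)} = - \frac{9}{2} + \frac{R}{4}$ ($z{\left(R \right)} = \frac{\left(-13 + R\right) - 5}{4} = \frac{-18 + R}{4} = - \frac{9}{2} + \frac{R}{4}$)
$j{\left(-51 \right)} + z{\left(59 \right)} = \left(-5 - -51\right) + \left(- \frac{9}{2} + \frac{1}{4} \cdot 59\right) = \left(-5 + 51\right) + \left(- \frac{9}{2} + \frac{59}{4}\right) = 46 + \frac{41}{4} = \frac{225}{4}$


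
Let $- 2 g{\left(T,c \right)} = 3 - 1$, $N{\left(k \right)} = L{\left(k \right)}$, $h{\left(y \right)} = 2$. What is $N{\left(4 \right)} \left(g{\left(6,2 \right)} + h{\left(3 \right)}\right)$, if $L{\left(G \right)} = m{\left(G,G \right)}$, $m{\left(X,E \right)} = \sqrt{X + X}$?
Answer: $2 \sqrt{2} \approx 2.8284$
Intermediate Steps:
$m{\left(X,E \right)} = \sqrt{2} \sqrt{X}$ ($m{\left(X,E \right)} = \sqrt{2 X} = \sqrt{2} \sqrt{X}$)
$L{\left(G \right)} = \sqrt{2} \sqrt{G}$
$N{\left(k \right)} = \sqrt{2} \sqrt{k}$
$g{\left(T,c \right)} = -1$ ($g{\left(T,c \right)} = - \frac{3 - 1}{2} = \left(- \frac{1}{2}\right) 2 = -1$)
$N{\left(4 \right)} \left(g{\left(6,2 \right)} + h{\left(3 \right)}\right) = \sqrt{2} \sqrt{4} \left(-1 + 2\right) = \sqrt{2} \cdot 2 \cdot 1 = 2 \sqrt{2} \cdot 1 = 2 \sqrt{2}$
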